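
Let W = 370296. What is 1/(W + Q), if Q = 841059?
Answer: 1/1211355 ≈ 8.2552e-7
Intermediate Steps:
1/(W + Q) = 1/(370296 + 841059) = 1/1211355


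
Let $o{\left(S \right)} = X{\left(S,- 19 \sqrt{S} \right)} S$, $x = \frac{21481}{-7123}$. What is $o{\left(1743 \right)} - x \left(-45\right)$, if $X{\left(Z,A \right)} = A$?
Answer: $- \frac{966645}{7123} - 33117 \sqrt{1743} \approx -1.3827 \cdot 10^{6}$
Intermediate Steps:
$x = - \frac{21481}{7123}$ ($x = 21481 \left(- \frac{1}{7123}\right) = - \frac{21481}{7123} \approx -3.0157$)
$o{\left(S \right)} = - 19 S^{\frac{3}{2}}$ ($o{\left(S \right)} = - 19 \sqrt{S} S = - 19 S^{\frac{3}{2}}$)
$o{\left(1743 \right)} - x \left(-45\right) = - 19 \cdot 1743^{\frac{3}{2}} - \left(- \frac{21481}{7123}\right) \left(-45\right) = - 19 \cdot 1743 \sqrt{1743} - \frac{966645}{7123} = - 33117 \sqrt{1743} - \frac{966645}{7123} = - \frac{966645}{7123} - 33117 \sqrt{1743}$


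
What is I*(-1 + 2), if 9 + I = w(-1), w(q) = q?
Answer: -10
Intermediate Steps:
I = -10 (I = -9 - 1 = -10)
I*(-1 + 2) = -10*(-1 + 2) = -10*1 = -10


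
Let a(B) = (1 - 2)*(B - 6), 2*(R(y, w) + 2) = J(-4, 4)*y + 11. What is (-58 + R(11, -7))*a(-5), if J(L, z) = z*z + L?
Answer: 253/2 ≈ 126.50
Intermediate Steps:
J(L, z) = L + z² (J(L, z) = z² + L = L + z²)
R(y, w) = 7/2 + 6*y (R(y, w) = -2 + ((-4 + 4²)*y + 11)/2 = -2 + ((-4 + 16)*y + 11)/2 = -2 + (12*y + 11)/2 = -2 + (11 + 12*y)/2 = -2 + (11/2 + 6*y) = 7/2 + 6*y)
a(B) = 6 - B (a(B) = -(-6 + B) = 6 - B)
(-58 + R(11, -7))*a(-5) = (-58 + (7/2 + 6*11))*(6 - 1*(-5)) = (-58 + (7/2 + 66))*(6 + 5) = (-58 + 139/2)*11 = (23/2)*11 = 253/2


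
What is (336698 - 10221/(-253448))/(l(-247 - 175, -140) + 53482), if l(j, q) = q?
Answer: 85335444925/13519423216 ≈ 6.3121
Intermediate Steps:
(336698 - 10221/(-253448))/(l(-247 - 175, -140) + 53482) = (336698 - 10221/(-253448))/(-140 + 53482) = (336698 - 10221*(-1/253448))/53342 = (336698 + 10221/253448)*(1/53342) = (85335444925/253448)*(1/53342) = 85335444925/13519423216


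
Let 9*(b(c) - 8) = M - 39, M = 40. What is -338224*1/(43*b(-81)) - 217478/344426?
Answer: -524560459129/540576607 ≈ -970.37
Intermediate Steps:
b(c) = 73/9 (b(c) = 8 + (40 - 39)/9 = 8 + (1/9)*1 = 8 + 1/9 = 73/9)
-338224*1/(43*b(-81)) - 217478/344426 = -338224/((73/9)*43) - 217478/344426 = -338224/3139/9 - 217478*1/344426 = -338224*9/3139 - 108739/172213 = -3044016/3139 - 108739/172213 = -524560459129/540576607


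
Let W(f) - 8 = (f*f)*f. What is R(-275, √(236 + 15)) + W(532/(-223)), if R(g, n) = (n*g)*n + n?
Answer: -765519214407/11089567 + √251 ≈ -69015.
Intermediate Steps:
W(f) = 8 + f³ (W(f) = 8 + (f*f)*f = 8 + f²*f = 8 + f³)
R(g, n) = n + g*n² (R(g, n) = (g*n)*n + n = g*n² + n = n + g*n²)
R(-275, √(236 + 15)) + W(532/(-223)) = √(236 + 15)*(1 - 275*√(236 + 15)) + (8 + (532/(-223))³) = √251*(1 - 275*√251) + (8 + (532*(-1/223))³) = √251*(1 - 275*√251) + (8 + (-532/223)³) = √251*(1 - 275*√251) + (8 - 150568768/11089567) = √251*(1 - 275*√251) - 61852232/11089567 = -61852232/11089567 + √251*(1 - 275*√251)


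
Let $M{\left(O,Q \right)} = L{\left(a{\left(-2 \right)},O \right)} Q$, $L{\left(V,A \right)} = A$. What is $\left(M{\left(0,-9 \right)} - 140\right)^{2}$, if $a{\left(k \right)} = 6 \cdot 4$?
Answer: $19600$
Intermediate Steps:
$a{\left(k \right)} = 24$
$M{\left(O,Q \right)} = O Q$
$\left(M{\left(0,-9 \right)} - 140\right)^{2} = \left(0 \left(-9\right) - 140\right)^{2} = \left(0 - 140\right)^{2} = \left(-140\right)^{2} = 19600$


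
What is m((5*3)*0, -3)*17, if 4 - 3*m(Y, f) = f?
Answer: 119/3 ≈ 39.667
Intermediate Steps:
m(Y, f) = 4/3 - f/3
m((5*3)*0, -3)*17 = (4/3 - 1/3*(-3))*17 = (4/3 + 1)*17 = (7/3)*17 = 119/3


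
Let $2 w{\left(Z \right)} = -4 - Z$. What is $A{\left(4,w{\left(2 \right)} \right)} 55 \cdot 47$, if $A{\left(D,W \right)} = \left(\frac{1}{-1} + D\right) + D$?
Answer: $18095$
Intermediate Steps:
$w{\left(Z \right)} = -2 - \frac{Z}{2}$ ($w{\left(Z \right)} = \frac{-4 - Z}{2} = -2 - \frac{Z}{2}$)
$A{\left(D,W \right)} = -1 + 2 D$ ($A{\left(D,W \right)} = \left(-1 + D\right) + D = -1 + 2 D$)
$A{\left(4,w{\left(2 \right)} \right)} 55 \cdot 47 = \left(-1 + 2 \cdot 4\right) 55 \cdot 47 = \left(-1 + 8\right) 55 \cdot 47 = 7 \cdot 55 \cdot 47 = 385 \cdot 47 = 18095$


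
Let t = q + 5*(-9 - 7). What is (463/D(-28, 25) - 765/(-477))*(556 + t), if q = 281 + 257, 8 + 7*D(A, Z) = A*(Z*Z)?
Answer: 222472783/154654 ≈ 1438.5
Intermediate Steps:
D(A, Z) = -8/7 + A*Z²/7 (D(A, Z) = -8/7 + (A*(Z*Z))/7 = -8/7 + (A*Z²)/7 = -8/7 + A*Z²/7)
q = 538
t = 458 (t = 538 + 5*(-9 - 7) = 538 + 5*(-16) = 538 - 80 = 458)
(463/D(-28, 25) - 765/(-477))*(556 + t) = (463/(-8/7 + (⅐)*(-28)*25²) - 765/(-477))*(556 + 458) = (463/(-8/7 + (⅐)*(-28)*625) - 765*(-1/477))*1014 = (463/(-8/7 - 2500) + 85/53)*1014 = (463/(-17508/7) + 85/53)*1014 = (463*(-7/17508) + 85/53)*1014 = (-3241/17508 + 85/53)*1014 = (1316407/927924)*1014 = 222472783/154654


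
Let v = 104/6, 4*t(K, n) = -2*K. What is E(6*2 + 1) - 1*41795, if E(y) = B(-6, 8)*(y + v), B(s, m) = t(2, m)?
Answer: -125476/3 ≈ -41825.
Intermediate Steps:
t(K, n) = -K/2 (t(K, n) = (-2*K)/4 = -K/2)
B(s, m) = -1 (B(s, m) = -½*2 = -1)
v = 52/3 (v = 104*(⅙) = 52/3 ≈ 17.333)
E(y) = -52/3 - y (E(y) = -(y + 52/3) = -(52/3 + y) = -52/3 - y)
E(6*2 + 1) - 1*41795 = (-52/3 - (6*2 + 1)) - 1*41795 = (-52/3 - (12 + 1)) - 41795 = (-52/3 - 1*13) - 41795 = (-52/3 - 13) - 41795 = -91/3 - 41795 = -125476/3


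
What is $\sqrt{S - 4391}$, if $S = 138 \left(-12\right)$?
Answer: $i \sqrt{6047} \approx 77.762 i$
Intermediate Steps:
$S = -1656$
$\sqrt{S - 4391} = \sqrt{-1656 - 4391} = \sqrt{-6047} = i \sqrt{6047}$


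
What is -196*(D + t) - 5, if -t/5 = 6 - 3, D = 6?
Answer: 1759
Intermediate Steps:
t = -15 (t = -5*(6 - 3) = -5*3 = -15)
-196*(D + t) - 5 = -196*(6 - 15) - 5 = -196*(-9) - 5 = -28*(-63) - 5 = 1764 - 5 = 1759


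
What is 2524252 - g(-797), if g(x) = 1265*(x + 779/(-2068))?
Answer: 664191501/188 ≈ 3.5329e+6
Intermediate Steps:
g(x) = -89585/188 + 1265*x (g(x) = 1265*(x + 779*(-1/2068)) = 1265*(x - 779/2068) = 1265*(-779/2068 + x) = -89585/188 + 1265*x)
2524252 - g(-797) = 2524252 - (-89585/188 + 1265*(-797)) = 2524252 - (-89585/188 - 1008205) = 2524252 - 1*(-189632125/188) = 2524252 + 189632125/188 = 664191501/188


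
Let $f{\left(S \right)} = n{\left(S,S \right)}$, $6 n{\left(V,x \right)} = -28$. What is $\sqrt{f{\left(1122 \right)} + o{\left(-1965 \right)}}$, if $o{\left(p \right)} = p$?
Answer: $\frac{i \sqrt{17727}}{3} \approx 44.381 i$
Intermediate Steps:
$n{\left(V,x \right)} = - \frac{14}{3}$ ($n{\left(V,x \right)} = \frac{1}{6} \left(-28\right) = - \frac{14}{3}$)
$f{\left(S \right)} = - \frac{14}{3}$
$\sqrt{f{\left(1122 \right)} + o{\left(-1965 \right)}} = \sqrt{- \frac{14}{3} - 1965} = \sqrt{- \frac{5909}{3}} = \frac{i \sqrt{17727}}{3}$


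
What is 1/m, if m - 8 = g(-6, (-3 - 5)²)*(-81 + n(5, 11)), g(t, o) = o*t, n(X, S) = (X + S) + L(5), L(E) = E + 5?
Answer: 1/21128 ≈ 4.7331e-5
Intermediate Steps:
L(E) = 5 + E
n(X, S) = 10 + S + X (n(X, S) = (X + S) + (5 + 5) = (S + X) + 10 = 10 + S + X)
m = 21128 (m = 8 + ((-3 - 5)²*(-6))*(-81 + (10 + 11 + 5)) = 8 + ((-8)²*(-6))*(-81 + 26) = 8 + (64*(-6))*(-55) = 8 - 384*(-55) = 8 + 21120 = 21128)
1/m = 1/21128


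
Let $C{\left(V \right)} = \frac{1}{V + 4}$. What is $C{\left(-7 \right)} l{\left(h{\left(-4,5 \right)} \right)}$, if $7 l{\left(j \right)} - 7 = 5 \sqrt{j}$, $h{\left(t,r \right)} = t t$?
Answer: $- \frac{9}{7} \approx -1.2857$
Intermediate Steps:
$h{\left(t,r \right)} = t^{2}$
$l{\left(j \right)} = 1 + \frac{5 \sqrt{j}}{7}$
$C{\left(V \right)} = \frac{1}{4 + V}$
$C{\left(-7 \right)} l{\left(h{\left(-4,5 \right)} \right)} = \frac{1 + \frac{5 \sqrt{\left(-4\right)^{2}}}{7}}{4 - 7} = \frac{1 + \frac{5 \sqrt{16}}{7}}{-3} = - \frac{1 + \frac{5}{7} \cdot 4}{3} = - \frac{1 + \frac{20}{7}}{3} = \left(- \frac{1}{3}\right) \frac{27}{7} = - \frac{9}{7}$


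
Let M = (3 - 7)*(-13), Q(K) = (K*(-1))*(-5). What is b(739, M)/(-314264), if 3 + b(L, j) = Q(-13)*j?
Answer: 3383/314264 ≈ 0.010765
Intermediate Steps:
Q(K) = 5*K (Q(K) = -K*(-5) = 5*K)
M = 52 (M = -4*(-13) = 52)
b(L, j) = -3 - 65*j (b(L, j) = -3 + (5*(-13))*j = -3 - 65*j)
b(739, M)/(-314264) = (-3 - 65*52)/(-314264) = (-3 - 3380)*(-1/314264) = -3383*(-1/314264) = 3383/314264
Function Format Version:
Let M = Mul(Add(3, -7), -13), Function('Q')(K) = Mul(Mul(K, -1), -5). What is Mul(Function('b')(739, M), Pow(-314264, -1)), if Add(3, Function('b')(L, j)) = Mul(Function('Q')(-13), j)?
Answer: Rational(3383, 314264) ≈ 0.010765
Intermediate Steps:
Function('Q')(K) = Mul(5, K) (Function('Q')(K) = Mul(Mul(-1, K), -5) = Mul(5, K))
M = 52 (M = Mul(-4, -13) = 52)
Function('b')(L, j) = Add(-3, Mul(-65, j)) (Function('b')(L, j) = Add(-3, Mul(Mul(5, -13), j)) = Add(-3, Mul(-65, j)))
Mul(Function('b')(739, M), Pow(-314264, -1)) = Mul(Add(-3, Mul(-65, 52)), Pow(-314264, -1)) = Mul(Add(-3, -3380), Rational(-1, 314264)) = Mul(-3383, Rational(-1, 314264)) = Rational(3383, 314264)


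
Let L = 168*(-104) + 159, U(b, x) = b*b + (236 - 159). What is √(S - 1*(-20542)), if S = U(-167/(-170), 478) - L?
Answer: √1096262689/170 ≈ 194.76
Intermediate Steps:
U(b, x) = 77 + b² (U(b, x) = b² + 77 = 77 + b²)
L = -17313 (L = -17472 + 159 = -17313)
S = 502598889/28900 (S = (77 + (-167/(-170))²) - 1*(-17313) = (77 + (-167*(-1/170))²) + 17313 = (77 + (167/170)²) + 17313 = (77 + 27889/28900) + 17313 = 2253189/28900 + 17313 = 502598889/28900 ≈ 17391.)
√(S - 1*(-20542)) = √(502598889/28900 - 1*(-20542)) = √(502598889/28900 + 20542) = √(1096262689/28900) = √1096262689/170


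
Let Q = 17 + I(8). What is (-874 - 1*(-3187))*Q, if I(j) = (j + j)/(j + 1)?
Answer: 43433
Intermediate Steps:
I(j) = 2*j/(1 + j) (I(j) = (2*j)/(1 + j) = 2*j/(1 + j))
Q = 169/9 (Q = 17 + 2*8/(1 + 8) = 17 + 2*8/9 = 17 + 2*8*(1/9) = 17 + 16/9 = 169/9 ≈ 18.778)
(-874 - 1*(-3187))*Q = (-874 - 1*(-3187))*(169/9) = (-874 + 3187)*(169/9) = 2313*(169/9) = 43433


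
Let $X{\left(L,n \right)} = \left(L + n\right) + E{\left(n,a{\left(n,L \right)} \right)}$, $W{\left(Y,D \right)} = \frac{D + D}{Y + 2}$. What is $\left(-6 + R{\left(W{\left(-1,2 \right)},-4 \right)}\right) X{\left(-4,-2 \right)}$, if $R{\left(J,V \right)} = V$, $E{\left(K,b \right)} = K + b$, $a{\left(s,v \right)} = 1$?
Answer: $70$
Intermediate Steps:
$W{\left(Y,D \right)} = \frac{2 D}{2 + Y}$
$X{\left(L,n \right)} = 1 + L + 2 n$ ($X{\left(L,n \right)} = \left(L + n\right) + \left(n + 1\right) = \left(L + n\right) + \left(1 + n\right) = 1 + L + 2 n$)
$\left(-6 + R{\left(W{\left(-1,2 \right)},-4 \right)}\right) X{\left(-4,-2 \right)} = \left(-6 - 4\right) \left(1 - 4 + 2 \left(-2\right)\right) = - 10 \left(1 - 4 - 4\right) = \left(-10\right) \left(-7\right) = 70$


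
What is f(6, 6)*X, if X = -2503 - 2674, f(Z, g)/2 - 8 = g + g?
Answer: -207080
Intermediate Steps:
f(Z, g) = 16 + 4*g (f(Z, g) = 16 + 2*(g + g) = 16 + 2*(2*g) = 16 + 4*g)
X = -5177
f(6, 6)*X = (16 + 4*6)*(-5177) = (16 + 24)*(-5177) = 40*(-5177) = -207080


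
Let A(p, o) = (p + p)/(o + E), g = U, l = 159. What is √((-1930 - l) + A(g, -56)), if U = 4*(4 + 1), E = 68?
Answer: I*√18771/3 ≈ 45.669*I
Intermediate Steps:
U = 20 (U = 4*5 = 20)
g = 20
A(p, o) = 2*p/(68 + o) (A(p, o) = (p + p)/(o + 68) = (2*p)/(68 + o) = 2*p/(68 + o))
√((-1930 - l) + A(g, -56)) = √((-1930 - 1*159) + 2*20/(68 - 56)) = √((-1930 - 159) + 2*20/12) = √(-2089 + 2*20*(1/12)) = √(-2089 + 10/3) = √(-6257/3) = I*√18771/3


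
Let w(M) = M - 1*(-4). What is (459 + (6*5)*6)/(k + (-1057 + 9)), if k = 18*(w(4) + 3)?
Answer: -639/850 ≈ -0.75176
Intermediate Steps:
w(M) = 4 + M (w(M) = M + 4 = 4 + M)
k = 198 (k = 18*((4 + 4) + 3) = 18*(8 + 3) = 18*11 = 198)
(459 + (6*5)*6)/(k + (-1057 + 9)) = (459 + (6*5)*6)/(198 + (-1057 + 9)) = (459 + 30*6)/(198 - 1048) = (459 + 180)/(-850) = 639*(-1/850) = -639/850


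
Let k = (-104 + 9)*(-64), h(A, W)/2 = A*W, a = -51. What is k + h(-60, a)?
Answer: 12200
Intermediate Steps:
h(A, W) = 2*A*W (h(A, W) = 2*(A*W) = 2*A*W)
k = 6080 (k = -95*(-64) = 6080)
k + h(-60, a) = 6080 + 2*(-60)*(-51) = 6080 + 6120 = 12200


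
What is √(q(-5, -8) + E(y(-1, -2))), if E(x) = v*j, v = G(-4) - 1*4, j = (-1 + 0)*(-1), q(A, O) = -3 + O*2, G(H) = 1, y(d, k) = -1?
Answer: I*√22 ≈ 4.6904*I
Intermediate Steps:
q(A, O) = -3 + 2*O
j = 1 (j = -1*(-1) = 1)
v = -3 (v = 1 - 1*4 = 1 - 4 = -3)
E(x) = -3 (E(x) = -3*1 = -3)
√(q(-5, -8) + E(y(-1, -2))) = √((-3 + 2*(-8)) - 3) = √((-3 - 16) - 3) = √(-19 - 3) = √(-22) = I*√22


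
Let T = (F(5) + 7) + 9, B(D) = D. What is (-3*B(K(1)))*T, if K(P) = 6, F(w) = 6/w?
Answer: -1548/5 ≈ -309.60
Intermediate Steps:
T = 86/5 (T = (6/5 + 7) + 9 = 41/5 + 9 = 86/5 ≈ 17.200)
(-3*B(K(1)))*T = -3*6*(86/5) = -18*86/5 = -1548/5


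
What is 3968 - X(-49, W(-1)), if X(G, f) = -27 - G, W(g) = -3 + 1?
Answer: 3946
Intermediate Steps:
W(g) = -2
3968 - X(-49, W(-1)) = 3968 - (-27 - 1*(-49)) = 3968 - (-27 + 49) = 3968 - 1*22 = 3968 - 22 = 3946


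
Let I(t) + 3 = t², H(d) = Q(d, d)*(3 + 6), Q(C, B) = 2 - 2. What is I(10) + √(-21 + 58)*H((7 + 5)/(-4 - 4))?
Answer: 97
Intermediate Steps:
Q(C, B) = 0
H(d) = 0 (H(d) = 0*(3 + 6) = 0*9 = 0)
I(t) = -3 + t²
I(10) + √(-21 + 58)*H((7 + 5)/(-4 - 4)) = (-3 + 10²) + √(-21 + 58)*0 = (-3 + 100) + √37*0 = 97 + 0 = 97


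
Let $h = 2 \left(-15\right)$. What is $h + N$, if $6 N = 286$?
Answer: $\frac{53}{3} \approx 17.667$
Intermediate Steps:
$N = \frac{143}{3}$ ($N = \frac{1}{6} \cdot 286 = \frac{143}{3} \approx 47.667$)
$h = -30$
$h + N = -30 + \frac{143}{3} = \frac{53}{3}$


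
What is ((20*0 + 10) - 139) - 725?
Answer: -854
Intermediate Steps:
((20*0 + 10) - 139) - 725 = ((0 + 10) - 139) - 725 = (10 - 139) - 725 = -129 - 725 = -854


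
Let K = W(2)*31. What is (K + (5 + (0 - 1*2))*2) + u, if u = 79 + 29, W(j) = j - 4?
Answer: 52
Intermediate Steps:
W(j) = -4 + j
u = 108
K = -62 (K = (-4 + 2)*31 = -2*31 = -62)
(K + (5 + (0 - 1*2))*2) + u = (-62 + (5 + (0 - 1*2))*2) + 108 = (-62 + (5 + (0 - 2))*2) + 108 = (-62 + (5 - 2)*2) + 108 = (-62 + 3*2) + 108 = (-62 + 6) + 108 = -56 + 108 = 52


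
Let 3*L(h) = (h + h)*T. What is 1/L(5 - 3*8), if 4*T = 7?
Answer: -6/133 ≈ -0.045113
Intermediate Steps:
T = 7/4 (T = (¼)*7 = 7/4 ≈ 1.7500)
L(h) = 7*h/6 (L(h) = ((h + h)*(7/4))/3 = ((2*h)*(7/4))/3 = (7*h/2)/3 = 7*h/6)
1/L(5 - 3*8) = 1/(7*(5 - 3*8)/6) = 1/(7*(5 - 24)/6) = 1/((7/6)*(-19)) = 1/(-133/6) = -6/133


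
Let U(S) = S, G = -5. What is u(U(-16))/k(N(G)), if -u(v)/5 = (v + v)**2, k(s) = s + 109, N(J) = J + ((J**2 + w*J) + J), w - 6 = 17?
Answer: -5120/9 ≈ -568.89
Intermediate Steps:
w = 23 (w = 6 + 17 = 23)
N(J) = J**2 + 25*J (N(J) = J + ((J**2 + 23*J) + J) = J + (J**2 + 24*J) = J**2 + 25*J)
k(s) = 109 + s
u(v) = -20*v**2 (u(v) = -5*(v + v)**2 = -5*4*v**2 = -20*v**2)
u(U(-16))/k(N(G)) = (-20*(-16)**2)/(109 - 5*(25 - 5)) = (-20*256)/(109 - 5*20) = -5120/(109 - 100) = -5120/9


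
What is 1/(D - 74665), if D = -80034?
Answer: -1/154699 ≈ -6.4642e-6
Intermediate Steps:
1/(D - 74665) = 1/(-80034 - 74665) = 1/(-154699) = -1/154699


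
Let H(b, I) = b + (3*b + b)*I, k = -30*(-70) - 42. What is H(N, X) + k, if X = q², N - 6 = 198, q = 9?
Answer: 68358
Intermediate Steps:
N = 204 (N = 6 + 198 = 204)
k = 2058 (k = 2100 - 42 = 2058)
X = 81 (X = 9² = 81)
H(b, I) = b + 4*I*b (H(b, I) = b + (4*b)*I = b + 4*I*b)
H(N, X) + k = 204*(1 + 4*81) + 2058 = 204*(1 + 324) + 2058 = 204*325 + 2058 = 66300 + 2058 = 68358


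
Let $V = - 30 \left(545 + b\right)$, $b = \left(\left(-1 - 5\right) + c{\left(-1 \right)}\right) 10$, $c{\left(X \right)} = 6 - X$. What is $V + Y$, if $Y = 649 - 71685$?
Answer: $-87686$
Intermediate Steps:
$b = 10$ ($b = \left(\left(-1 - 5\right) + \left(6 - -1\right)\right) 10 = \left(-6 + \left(6 + 1\right)\right) 10 = \left(-6 + 7\right) 10 = 1 \cdot 10 = 10$)
$V = -16650$ ($V = - 30 \left(545 + 10\right) = \left(-30\right) 555 = -16650$)
$Y = -71036$ ($Y = 649 - 71685 = -71036$)
$V + Y = -16650 - 71036 = -87686$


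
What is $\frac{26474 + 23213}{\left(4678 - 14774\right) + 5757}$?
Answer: $- \frac{49687}{4339} \approx -11.451$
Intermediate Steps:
$\frac{26474 + 23213}{\left(4678 - 14774\right) + 5757} = \frac{49687}{-10096 + 5757} = \frac{49687}{-4339} = 49687 \left(- \frac{1}{4339}\right) = - \frac{49687}{4339}$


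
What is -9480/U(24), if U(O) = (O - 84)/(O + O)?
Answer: 7584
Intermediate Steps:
U(O) = (-84 + O)/(2*O) (U(O) = (-84 + O)/((2*O)) = (-84 + O)*(1/(2*O)) = (-84 + O)/(2*O))
-9480/U(24) = -9480*48/(-84 + 24) = -9480/((½)*(1/24)*(-60)) = -9480/(-5/4) = -9480*(-⅘) = 7584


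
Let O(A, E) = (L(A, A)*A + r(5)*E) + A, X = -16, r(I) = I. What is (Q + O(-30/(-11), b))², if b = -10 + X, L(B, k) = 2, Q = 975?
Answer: 88078225/121 ≈ 7.2792e+5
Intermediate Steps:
b = -26 (b = -10 - 16 = -26)
O(A, E) = 3*A + 5*E (O(A, E) = (2*A + 5*E) + A = 3*A + 5*E)
(Q + O(-30/(-11), b))² = (975 + (3*(-30/(-11)) + 5*(-26)))² = (975 + (3*(-30*(-1/11)) - 130))² = (975 + (3*(30/11) - 130))² = (975 + (90/11 - 130))² = (975 - 1340/11)² = (9385/11)² = 88078225/121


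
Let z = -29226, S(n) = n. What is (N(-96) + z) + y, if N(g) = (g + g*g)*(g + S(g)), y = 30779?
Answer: -1749487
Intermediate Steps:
N(g) = 2*g*(g + g²) (N(g) = (g + g*g)*(g + g) = (g + g²)*(2*g) = 2*g*(g + g²))
(N(-96) + z) + y = (2*(-96)²*(1 - 96) - 29226) + 30779 = (2*9216*(-95) - 29226) + 30779 = (-1751040 - 29226) + 30779 = -1780266 + 30779 = -1749487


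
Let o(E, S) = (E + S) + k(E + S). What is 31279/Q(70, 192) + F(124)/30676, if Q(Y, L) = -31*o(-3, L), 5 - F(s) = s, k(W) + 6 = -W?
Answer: 15475685/92028 ≈ 168.16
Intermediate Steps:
k(W) = -6 - W
F(s) = 5 - s
o(E, S) = -6 (o(E, S) = (E + S) + (-6 - (E + S)) = (E + S) + (-6 + (-E - S)) = (E + S) + (-6 - E - S) = -6)
Q(Y, L) = 186 (Q(Y, L) = -31*(-6) = 186)
31279/Q(70, 192) + F(124)/30676 = 31279/186 + (5 - 1*124)/30676 = 31279*(1/186) + (5 - 124)*(1/30676) = 1009/6 - 119*1/30676 = 1009/6 - 119/30676 = 15475685/92028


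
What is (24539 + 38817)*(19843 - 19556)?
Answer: 18183172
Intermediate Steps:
(24539 + 38817)*(19843 - 19556) = 63356*287 = 18183172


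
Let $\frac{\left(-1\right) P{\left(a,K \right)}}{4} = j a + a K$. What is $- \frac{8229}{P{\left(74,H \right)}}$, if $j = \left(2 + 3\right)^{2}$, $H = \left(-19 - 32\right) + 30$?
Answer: $\frac{8229}{1184} \approx 6.9502$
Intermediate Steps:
$H = -21$ ($H = -51 + 30 = -21$)
$j = 25$ ($j = 5^{2} = 25$)
$P{\left(a,K \right)} = - 100 a - 4 K a$ ($P{\left(a,K \right)} = - 4 \left(25 a + a K\right) = - 4 \left(25 a + K a\right) = - 100 a - 4 K a$)
$- \frac{8229}{P{\left(74,H \right)}} = - \frac{8229}{\left(-4\right) 74 \left(25 - 21\right)} = - \frac{8229}{\left(-4\right) 74 \cdot 4} = - \frac{8229}{-1184} = \left(-8229\right) \left(- \frac{1}{1184}\right) = \frac{8229}{1184}$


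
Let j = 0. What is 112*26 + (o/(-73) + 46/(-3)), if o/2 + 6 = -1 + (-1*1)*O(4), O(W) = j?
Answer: 634412/219 ≈ 2896.9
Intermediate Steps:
O(W) = 0
o = -14 (o = -12 + 2*(-1 - 1*1*0) = -12 + 2*(-1 - 1*0) = -12 + 2*(-1 + 0) = -12 + 2*(-1) = -12 - 2 = -14)
112*26 + (o/(-73) + 46/(-3)) = 112*26 + (-14/(-73) + 46/(-3)) = 2912 + (-14*(-1/73) + 46*(-⅓)) = 2912 + (14/73 - 46/3) = 2912 - 3316/219 = 634412/219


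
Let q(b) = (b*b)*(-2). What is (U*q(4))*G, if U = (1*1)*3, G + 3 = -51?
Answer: 5184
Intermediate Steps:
G = -54 (G = -3 - 51 = -54)
U = 3 (U = 1*3 = 3)
q(b) = -2*b² (q(b) = b²*(-2) = -2*b²)
(U*q(4))*G = (3*(-2*4²))*(-54) = (3*(-2*16))*(-54) = (3*(-32))*(-54) = -96*(-54) = 5184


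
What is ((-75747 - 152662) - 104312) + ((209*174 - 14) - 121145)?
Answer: -417514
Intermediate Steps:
((-75747 - 152662) - 104312) + ((209*174 - 14) - 121145) = (-228409 - 104312) + ((36366 - 14) - 121145) = -332721 + (36352 - 121145) = -332721 - 84793 = -417514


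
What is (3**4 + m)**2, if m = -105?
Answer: 576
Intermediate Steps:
(3**4 + m)**2 = (3**4 - 105)**2 = (81 - 105)**2 = (-24)**2 = 576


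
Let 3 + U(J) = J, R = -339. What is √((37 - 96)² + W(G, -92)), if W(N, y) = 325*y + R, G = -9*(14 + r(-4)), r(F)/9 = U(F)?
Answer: I*√26758 ≈ 163.58*I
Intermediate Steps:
U(J) = -3 + J
r(F) = -27 + 9*F (r(F) = 9*(-3 + F) = -27 + 9*F)
G = 441 (G = -9*(14 + (-27 + 9*(-4))) = -9*(14 + (-27 - 36)) = -9*(14 - 63) = -9*(-49) = 441)
W(N, y) = -339 + 325*y (W(N, y) = 325*y - 339 = -339 + 325*y)
√((37 - 96)² + W(G, -92)) = √((37 - 96)² + (-339 + 325*(-92))) = √((-59)² + (-339 - 29900)) = √(3481 - 30239) = √(-26758) = I*√26758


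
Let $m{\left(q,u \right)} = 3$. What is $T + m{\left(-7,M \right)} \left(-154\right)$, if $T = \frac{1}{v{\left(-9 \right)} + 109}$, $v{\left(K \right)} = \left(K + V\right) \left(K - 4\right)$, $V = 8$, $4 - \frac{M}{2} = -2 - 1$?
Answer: $- \frac{56363}{122} \approx -461.99$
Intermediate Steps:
$M = 14$ ($M = 8 - 2 \left(-2 - 1\right) = 8 - -6 = 8 + 6 = 14$)
$v{\left(K \right)} = \left(-4 + K\right) \left(8 + K\right)$ ($v{\left(K \right)} = \left(K + 8\right) \left(K - 4\right) = \left(8 + K\right) \left(-4 + K\right) = \left(-4 + K\right) \left(8 + K\right)$)
$T = \frac{1}{122}$ ($T = \frac{1}{\left(-32 + \left(-9\right)^{2} + 4 \left(-9\right)\right) + 109} = \frac{1}{\left(-32 + 81 - 36\right) + 109} = \frac{1}{13 + 109} = \frac{1}{122} \approx 0.0081967$)
$T + m{\left(-7,M \right)} \left(-154\right) = \frac{1}{122} + 3 \left(-154\right) = \frac{1}{122} - 462 = - \frac{56363}{122}$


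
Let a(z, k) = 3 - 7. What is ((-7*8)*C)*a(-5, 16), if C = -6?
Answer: -1344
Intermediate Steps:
a(z, k) = -4
((-7*8)*C)*a(-5, 16) = (-7*8*(-6))*(-4) = -56*(-6)*(-4) = 336*(-4) = -1344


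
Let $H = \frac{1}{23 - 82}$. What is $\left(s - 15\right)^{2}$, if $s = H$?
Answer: $\frac{784996}{3481} \approx 225.51$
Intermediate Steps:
$H = - \frac{1}{59}$ ($H = \frac{1}{-59} = - \frac{1}{59} \approx -0.016949$)
$s = - \frac{1}{59} \approx -0.016949$
$\left(s - 15\right)^{2} = \left(- \frac{1}{59} - 15\right)^{2} = \left(- \frac{886}{59}\right)^{2} = \frac{784996}{3481}$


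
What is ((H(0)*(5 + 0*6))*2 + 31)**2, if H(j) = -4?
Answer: 81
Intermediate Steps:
((H(0)*(5 + 0*6))*2 + 31)**2 = (-4*(5 + 0*6)*2 + 31)**2 = (-4*(5 + 0)*2 + 31)**2 = (-4*5*2 + 31)**2 = (-20*2 + 31)**2 = (-40 + 31)**2 = (-9)**2 = 81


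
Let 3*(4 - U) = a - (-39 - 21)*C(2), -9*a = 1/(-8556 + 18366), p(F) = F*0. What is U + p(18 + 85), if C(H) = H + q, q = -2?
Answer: 1059481/264870 ≈ 4.0000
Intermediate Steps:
p(F) = 0
C(H) = -2 + H (C(H) = H - 2 = -2 + H)
a = -1/88290 (a = -1/(9*(-8556 + 18366)) = -⅑/9810 = -⅑*1/9810 = -1/88290 ≈ -1.1326e-5)
U = 1059481/264870 (U = 4 - (-1/88290 - (-39 - 21)*(-2 + 2))/3 = 4 - (-1/88290 - (-60)*0)/3 = 4 - (-1/88290 - 1*0)/3 = 4 - (-1/88290 + 0)/3 = 4 - ⅓*(-1/88290) = 4 + 1/264870 = 1059481/264870 ≈ 4.0000)
U + p(18 + 85) = 1059481/264870 + 0 = 1059481/264870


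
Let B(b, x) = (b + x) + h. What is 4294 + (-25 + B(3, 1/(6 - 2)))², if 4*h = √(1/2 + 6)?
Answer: 152559/32 - 87*√26/16 ≈ 4739.7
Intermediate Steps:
h = √26/8 (h = √(1/2 + 6)/4 = √(½ + 6)/4 = √(13/2)/4 = (√26/2)/4 = √26/8 ≈ 0.63738)
B(b, x) = b + x + √26/8 (B(b, x) = (b + x) + √26/8 = b + x + √26/8)
4294 + (-25 + B(3, 1/(6 - 2)))² = 4294 + (-25 + (3 + 1/(6 - 2) + √26/8))² = 4294 + (-25 + (3 + 1/4 + √26/8))² = 4294 + (-25 + (3 + ¼ + √26/8))² = 4294 + (-25 + (13/4 + √26/8))² = 4294 + (-87/4 + √26/8)²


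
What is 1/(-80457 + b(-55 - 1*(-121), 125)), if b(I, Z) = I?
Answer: -1/80391 ≈ -1.2439e-5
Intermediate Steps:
1/(-80457 + b(-55 - 1*(-121), 125)) = 1/(-80457 + (-55 - 1*(-121))) = 1/(-80457 + (-55 + 121)) = 1/(-80457 + 66) = 1/(-80391) = -1/80391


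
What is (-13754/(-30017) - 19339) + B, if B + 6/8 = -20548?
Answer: -368399027/9236 ≈ -39887.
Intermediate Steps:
B = -82195/4 (B = -3/4 - 20548 = -82195/4 ≈ -20549.)
(-13754/(-30017) - 19339) + B = (-13754/(-30017) - 19339) - 82195/4 = (-13754*(-1/30017) - 19339) - 82195/4 = (1058/2309 - 19339) - 82195/4 = -44652693/2309 - 82195/4 = -368399027/9236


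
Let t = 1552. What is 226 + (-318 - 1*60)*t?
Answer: -586430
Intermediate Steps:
226 + (-318 - 1*60)*t = 226 + (-318 - 1*60)*1552 = 226 + (-318 - 60)*1552 = 226 - 378*1552 = 226 - 586656 = -586430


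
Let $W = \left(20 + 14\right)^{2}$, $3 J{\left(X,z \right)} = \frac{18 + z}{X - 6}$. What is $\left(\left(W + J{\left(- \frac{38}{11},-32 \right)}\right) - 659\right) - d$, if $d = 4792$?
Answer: $- \frac{669943}{156} \approx -4294.5$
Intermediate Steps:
$J{\left(X,z \right)} = \frac{18 + z}{3 \left(-6 + X\right)}$ ($J{\left(X,z \right)} = \frac{\left(18 + z\right) \frac{1}{X - 6}}{3} = \frac{\left(18 + z\right) \frac{1}{-6 + X}}{3} = \frac{\frac{1}{-6 + X} \left(18 + z\right)}{3} = \frac{18 + z}{3 \left(-6 + X\right)}$)
$W = 1156$ ($W = 34^{2} = 1156$)
$\left(\left(W + J{\left(- \frac{38}{11},-32 \right)}\right) - 659\right) - d = \left(\left(1156 + \frac{18 - 32}{3 \left(-6 - \frac{38}{11}\right)}\right) - 659\right) - 4792 = \left(\left(1156 + \frac{1}{3} \frac{1}{-6 - \frac{38}{11}} \left(-14\right)\right) - 659\right) - 4792 = \left(\left(1156 + \frac{1}{3} \frac{1}{- \frac{104}{11}} \left(-14\right)\right) - 659\right) - 4792 = \left(\left(1156 + \frac{1}{3} \left(- \frac{11}{104}\right) \left(-14\right)\right) - 659\right) - 4792 = \left(\left(1156 + \frac{77}{156}\right) - 659\right) - 4792 = \left(\frac{180413}{156} - 659\right) - 4792 = \frac{77609}{156} - 4792 = - \frac{669943}{156}$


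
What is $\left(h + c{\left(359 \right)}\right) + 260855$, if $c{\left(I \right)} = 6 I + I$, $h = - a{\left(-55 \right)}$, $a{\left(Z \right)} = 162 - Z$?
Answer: $263151$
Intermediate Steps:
$h = -217$ ($h = - (162 - -55) = - (162 + 55) = \left(-1\right) 217 = -217$)
$c{\left(I \right)} = 7 I$
$\left(h + c{\left(359 \right)}\right) + 260855 = \left(-217 + 7 \cdot 359\right) + 260855 = \left(-217 + 2513\right) + 260855 = 2296 + 260855 = 263151$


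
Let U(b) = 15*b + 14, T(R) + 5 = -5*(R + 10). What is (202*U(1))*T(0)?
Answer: -322190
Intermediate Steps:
T(R) = -55 - 5*R (T(R) = -5 - 5*(R + 10) = -5 - 5*(10 + R) = -5 + (-50 - 5*R) = -55 - 5*R)
U(b) = 14 + 15*b
(202*U(1))*T(0) = (202*(14 + 15*1))*(-55 - 5*0) = (202*(14 + 15))*(-55 + 0) = (202*29)*(-55) = 5858*(-55) = -322190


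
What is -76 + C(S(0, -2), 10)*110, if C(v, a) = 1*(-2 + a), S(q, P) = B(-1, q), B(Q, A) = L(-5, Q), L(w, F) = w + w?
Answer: 804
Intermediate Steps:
L(w, F) = 2*w
B(Q, A) = -10 (B(Q, A) = 2*(-5) = -10)
S(q, P) = -10
C(v, a) = -2 + a
-76 + C(S(0, -2), 10)*110 = -76 + (-2 + 10)*110 = -76 + 8*110 = -76 + 880 = 804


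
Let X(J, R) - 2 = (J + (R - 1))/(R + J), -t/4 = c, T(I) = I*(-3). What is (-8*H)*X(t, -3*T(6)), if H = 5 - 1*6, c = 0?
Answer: 644/27 ≈ 23.852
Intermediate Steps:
T(I) = -3*I
t = 0 (t = -4*0 = 0)
H = -1 (H = 5 - 6 = -1)
X(J, R) = 2 + (-1 + J + R)/(J + R) (X(J, R) = 2 + (J + (R - 1))/(R + J) = 2 + (J + (-1 + R))/(J + R) = 2 + (-1 + J + R)/(J + R))
(-8*H)*X(t, -3*T(6)) = (-8*(-1))*((-1 + 3*0 + 3*(-(-9)*6))/(0 - (-9)*6)) = 8*((-1 + 0 + 3*(-3*(-18)))/(0 - 3*(-18))) = 8*((-1 + 0 + 3*54)/(0 + 54)) = 8*((-1 + 0 + 162)/54) = 8*((1/54)*161) = 8*(161/54) = 644/27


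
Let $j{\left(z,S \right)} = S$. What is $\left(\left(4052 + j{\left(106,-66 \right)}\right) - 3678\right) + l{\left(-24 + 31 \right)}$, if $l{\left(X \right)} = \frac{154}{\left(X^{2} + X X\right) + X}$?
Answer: $\frac{4642}{15} \approx 309.47$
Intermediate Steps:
$l{\left(X \right)} = \frac{154}{X + 2 X^{2}}$ ($l{\left(X \right)} = \frac{154}{\left(X^{2} + X^{2}\right) + X} = \frac{154}{2 X^{2} + X} = \frac{154}{X + 2 X^{2}}$)
$\left(\left(4052 + j{\left(106,-66 \right)}\right) - 3678\right) + l{\left(-24 + 31 \right)} = \left(\left(4052 - 66\right) - 3678\right) + \frac{154}{\left(-24 + 31\right) \left(1 + 2 \left(-24 + 31\right)\right)} = \left(3986 - 3678\right) + \frac{154}{7 \left(1 + 2 \cdot 7\right)} = 308 + 154 \cdot \frac{1}{7} \frac{1}{1 + 14} = 308 + 154 \cdot \frac{1}{7} \cdot \frac{1}{15} = 308 + \frac{22}{15} = \frac{4642}{15}$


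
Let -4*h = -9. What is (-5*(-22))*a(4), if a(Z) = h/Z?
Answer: 495/8 ≈ 61.875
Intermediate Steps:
h = 9/4 (h = -¼*(-9) = 9/4 ≈ 2.2500)
a(Z) = 9/(4*Z)
(-5*(-22))*a(4) = (-5*(-22))*((9/4)/4) = 110*((9/4)*(¼)) = 110*(9/16) = 495/8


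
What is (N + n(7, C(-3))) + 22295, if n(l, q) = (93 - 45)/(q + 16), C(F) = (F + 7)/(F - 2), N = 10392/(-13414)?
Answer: 149548549/6707 ≈ 22297.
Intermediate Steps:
N = -5196/6707 (N = 10392*(-1/13414) = -5196/6707 ≈ -0.77471)
C(F) = (7 + F)/(-2 + F)
n(l, q) = 48/(16 + q)
(N + n(7, C(-3))) + 22295 = (-5196/6707 + 48/(16 + (7 - 3)/(-2 - 3))) + 22295 = (-5196/6707 + 48/(16 + 4/(-5))) + 22295 = (-5196/6707 + 48/(16 - 1/5*4)) + 22295 = (-5196/6707 + 48/(16 - 4/5)) + 22295 = (-5196/6707 + 48/(76/5)) + 22295 = (-5196/6707 + 48*(5/76)) + 22295 = (-5196/6707 + 60/19) + 22295 = 15984/6707 + 22295 = 149548549/6707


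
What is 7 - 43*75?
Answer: -3218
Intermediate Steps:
7 - 43*75 = 7 - 3225 = -3218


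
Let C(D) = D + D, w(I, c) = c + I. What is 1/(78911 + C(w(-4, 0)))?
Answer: 1/78903 ≈ 1.2674e-5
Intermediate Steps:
w(I, c) = I + c
C(D) = 2*D
1/(78911 + C(w(-4, 0))) = 1/(78911 + 2*(-4 + 0)) = 1/(78911 + 2*(-4)) = 1/(78911 - 8) = 1/78903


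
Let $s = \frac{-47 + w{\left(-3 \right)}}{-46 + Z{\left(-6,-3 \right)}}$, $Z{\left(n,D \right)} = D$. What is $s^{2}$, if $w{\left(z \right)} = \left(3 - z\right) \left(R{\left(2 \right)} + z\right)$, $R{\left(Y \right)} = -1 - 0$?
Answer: $\frac{5041}{2401} \approx 2.0995$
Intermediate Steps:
$R{\left(Y \right)} = -1$ ($R{\left(Y \right)} = -1 + 0 = -1$)
$w{\left(z \right)} = \left(-1 + z\right) \left(3 - z\right)$ ($w{\left(z \right)} = \left(3 - z\right) \left(-1 + z\right) = \left(-1 + z\right) \left(3 - z\right)$)
$s = \frac{71}{49}$ ($s = \frac{-47 - 24}{-46 - 3} = \frac{-47 - 24}{-49} = \left(-47 - 24\right) \left(- \frac{1}{49}\right) = \left(-71\right) \left(- \frac{1}{49}\right) = \frac{71}{49} \approx 1.449$)
$s^{2} = \left(\frac{71}{49}\right)^{2} = \frac{5041}{2401}$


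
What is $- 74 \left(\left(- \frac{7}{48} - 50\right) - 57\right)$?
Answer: $\frac{190291}{24} \approx 7928.8$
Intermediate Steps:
$- 74 \left(\left(- \frac{7}{48} - 50\right) - 57\right) = - 74 \left(- \frac{2407}{48} - 57\right) = \left(-74\right) \left(- \frac{5143}{48}\right) = \frac{190291}{24}$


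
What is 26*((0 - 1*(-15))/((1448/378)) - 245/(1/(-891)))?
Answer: 2054629395/362 ≈ 5.6758e+6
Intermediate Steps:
26*((0 - 1*(-15))/((1448/378)) - 245/(1/(-891))) = 26*((0 + 15)/((1448*(1/378))) - 245/(-1/891)) = 26*(15/(724/189) - 245*(-891)) = 26*(15*(189/724) + 218295) = 26*(2835/724 + 218295) = 26*(158048415/724) = 2054629395/362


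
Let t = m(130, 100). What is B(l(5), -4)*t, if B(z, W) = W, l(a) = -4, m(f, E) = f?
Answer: -520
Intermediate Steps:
t = 130
B(l(5), -4)*t = -4*130 = -520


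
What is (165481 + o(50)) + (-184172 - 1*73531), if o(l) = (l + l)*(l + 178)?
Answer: -69422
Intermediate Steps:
o(l) = 2*l*(178 + l) (o(l) = (2*l)*(178 + l) = 2*l*(178 + l))
(165481 + o(50)) + (-184172 - 1*73531) = (165481 + 2*50*(178 + 50)) + (-184172 - 1*73531) = (165481 + 2*50*228) + (-184172 - 73531) = (165481 + 22800) - 257703 = 188281 - 257703 = -69422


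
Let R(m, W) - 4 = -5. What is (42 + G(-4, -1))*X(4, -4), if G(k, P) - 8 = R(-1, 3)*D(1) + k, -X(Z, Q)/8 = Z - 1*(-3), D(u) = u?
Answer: -2520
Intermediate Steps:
R(m, W) = -1 (R(m, W) = 4 - 5 = -1)
X(Z, Q) = -24 - 8*Z (X(Z, Q) = -8*(Z - 1*(-3)) = -8*(Z + 3) = -8*(3 + Z) = -24 - 8*Z)
G(k, P) = 7 + k (G(k, P) = 8 + (-1*1 + k) = 8 + (-1 + k) = 7 + k)
(42 + G(-4, -1))*X(4, -4) = (42 + (7 - 4))*(-24 - 8*4) = (42 + 3)*(-24 - 32) = 45*(-56) = -2520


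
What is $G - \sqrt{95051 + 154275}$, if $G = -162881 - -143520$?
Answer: $-19361 - \sqrt{249326} \approx -19860.0$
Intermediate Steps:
$G = -19361$ ($G = -162881 + 143520 = -19361$)
$G - \sqrt{95051 + 154275} = -19361 - \sqrt{95051 + 154275} = -19361 - \sqrt{249326}$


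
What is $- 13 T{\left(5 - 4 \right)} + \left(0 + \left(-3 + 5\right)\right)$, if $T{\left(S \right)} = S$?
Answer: $-11$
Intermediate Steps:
$- 13 T{\left(5 - 4 \right)} + \left(0 + \left(-3 + 5\right)\right) = - 13 \left(5 - 4\right) + \left(0 + \left(-3 + 5\right)\right) = - 13 \left(5 - 4\right) + \left(0 + 2\right) = \left(-13\right) 1 + 2 = -13 + 2 = -11$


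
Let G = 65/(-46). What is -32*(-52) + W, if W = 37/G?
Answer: 106458/65 ≈ 1637.8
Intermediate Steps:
G = -65/46 (G = 65*(-1/46) = -65/46 ≈ -1.4130)
W = -1702/65 (W = 37/(-65/46) = 37*(-46/65) = -1702/65 ≈ -26.185)
-32*(-52) + W = -32*(-52) - 1702/65 = 1664 - 1702/65 = 106458/65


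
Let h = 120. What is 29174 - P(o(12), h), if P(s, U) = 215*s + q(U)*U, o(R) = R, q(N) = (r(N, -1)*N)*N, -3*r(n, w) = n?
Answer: 69146594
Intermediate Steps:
r(n, w) = -n/3
q(N) = -N**3/3 (q(N) = ((-N/3)*N)*N = (-N**2/3)*N = -N**3/3)
P(s, U) = 215*s - U**4/3 (P(s, U) = 215*s + (-U**3/3)*U = 215*s - U**4/3)
29174 - P(o(12), h) = 29174 - (215*12 - 1/3*120**4) = 29174 - (2580 - 1/3*207360000) = 29174 - (2580 - 69120000) = 29174 - 1*(-69117420) = 29174 + 69117420 = 69146594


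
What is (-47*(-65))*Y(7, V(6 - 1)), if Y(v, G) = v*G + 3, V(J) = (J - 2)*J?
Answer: 329940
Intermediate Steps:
V(J) = J*(-2 + J) (V(J) = (-2 + J)*J = J*(-2 + J))
Y(v, G) = 3 + G*v (Y(v, G) = G*v + 3 = 3 + G*v)
(-47*(-65))*Y(7, V(6 - 1)) = (-47*(-65))*(3 + ((6 - 1)*(-2 + (6 - 1)))*7) = 3055*(3 + (5*(-2 + 5))*7) = 3055*(3 + (5*3)*7) = 3055*(3 + 15*7) = 3055*(3 + 105) = 3055*108 = 329940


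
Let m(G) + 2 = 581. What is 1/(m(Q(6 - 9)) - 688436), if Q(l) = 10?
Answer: -1/687857 ≈ -1.4538e-6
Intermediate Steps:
m(G) = 579 (m(G) = -2 + 581 = 579)
1/(m(Q(6 - 9)) - 688436) = 1/(579 - 688436) = 1/(-687857) = -1/687857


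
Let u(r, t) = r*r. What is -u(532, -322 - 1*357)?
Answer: -283024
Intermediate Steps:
u(r, t) = r²
-u(532, -322 - 1*357) = -1*532² = -1*283024 = -283024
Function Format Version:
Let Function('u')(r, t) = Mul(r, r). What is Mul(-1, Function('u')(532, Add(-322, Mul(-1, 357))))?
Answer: -283024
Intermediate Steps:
Function('u')(r, t) = Pow(r, 2)
Mul(-1, Function('u')(532, Add(-322, Mul(-1, 357)))) = Mul(-1, Pow(532, 2)) = Mul(-1, 283024) = -283024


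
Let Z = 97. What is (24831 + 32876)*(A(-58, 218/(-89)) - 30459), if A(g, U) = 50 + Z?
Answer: -1749214584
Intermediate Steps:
A(g, U) = 147 (A(g, U) = 50 + 97 = 147)
(24831 + 32876)*(A(-58, 218/(-89)) - 30459) = (24831 + 32876)*(147 - 30459) = 57707*(-30312) = -1749214584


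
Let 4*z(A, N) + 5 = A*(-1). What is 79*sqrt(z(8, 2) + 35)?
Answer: 79*sqrt(127)/2 ≈ 445.14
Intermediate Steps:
z(A, N) = -5/4 - A/4 (z(A, N) = -5/4 + (A*(-1))/4 = -5/4 + (-A)/4 = -5/4 - A/4)
79*sqrt(z(8, 2) + 35) = 79*sqrt((-5/4 - 1/4*8) + 35) = 79*sqrt((-5/4 - 2) + 35) = 79*sqrt(-13/4 + 35) = 79*sqrt(127/4) = 79*(sqrt(127)/2) = 79*sqrt(127)/2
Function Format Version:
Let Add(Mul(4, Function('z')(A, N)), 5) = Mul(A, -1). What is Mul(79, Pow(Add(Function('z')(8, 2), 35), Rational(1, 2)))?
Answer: Mul(Rational(79, 2), Pow(127, Rational(1, 2))) ≈ 445.14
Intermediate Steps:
Function('z')(A, N) = Add(Rational(-5, 4), Mul(Rational(-1, 4), A)) (Function('z')(A, N) = Add(Rational(-5, 4), Mul(Rational(1, 4), Mul(A, -1))) = Add(Rational(-5, 4), Mul(Rational(1, 4), Mul(-1, A))) = Add(Rational(-5, 4), Mul(Rational(-1, 4), A)))
Mul(79, Pow(Add(Function('z')(8, 2), 35), Rational(1, 2))) = Mul(79, Pow(Add(Add(Rational(-5, 4), Mul(Rational(-1, 4), 8)), 35), Rational(1, 2))) = Mul(79, Pow(Add(Add(Rational(-5, 4), -2), 35), Rational(1, 2))) = Mul(79, Pow(Add(Rational(-13, 4), 35), Rational(1, 2))) = Mul(79, Pow(Rational(127, 4), Rational(1, 2))) = Mul(79, Mul(Rational(1, 2), Pow(127, Rational(1, 2)))) = Mul(Rational(79, 2), Pow(127, Rational(1, 2)))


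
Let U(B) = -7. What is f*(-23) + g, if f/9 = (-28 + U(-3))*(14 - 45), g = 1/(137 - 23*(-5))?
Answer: -56597939/252 ≈ -2.2460e+5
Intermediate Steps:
g = 1/252 (g = 1/(137 + 115) = 1/252 ≈ 0.0039683)
f = 9765 (f = 9*((-28 - 7)*(14 - 45)) = 9*(-35*(-31)) = 9*1085 = 9765)
f*(-23) + g = 9765*(-23) + 1/252 = -224595 + 1/252 = -56597939/252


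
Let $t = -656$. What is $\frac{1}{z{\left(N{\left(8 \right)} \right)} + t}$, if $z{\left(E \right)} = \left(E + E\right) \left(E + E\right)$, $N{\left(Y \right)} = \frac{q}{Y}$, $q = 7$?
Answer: $- \frac{16}{10447} \approx -0.0015315$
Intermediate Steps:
$N{\left(Y \right)} = \frac{7}{Y}$
$z{\left(E \right)} = 4 E^{2}$ ($z{\left(E \right)} = 2 E 2 E = 4 E^{2}$)
$\frac{1}{z{\left(N{\left(8 \right)} \right)} + t} = \frac{1}{4 \left(\frac{7}{8}\right)^{2} - 656} = \frac{1}{4 \cdot \frac{49}{64} - 656} = \frac{1}{\frac{49}{16} - 656} = \frac{1}{- \frac{10447}{16}} = - \frac{16}{10447}$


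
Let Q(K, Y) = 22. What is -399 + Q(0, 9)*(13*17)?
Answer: 4463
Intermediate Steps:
-399 + Q(0, 9)*(13*17) = -399 + 22*(13*17) = -399 + 22*221 = -399 + 4862 = 4463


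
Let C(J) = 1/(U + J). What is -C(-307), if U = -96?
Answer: 1/403 ≈ 0.0024814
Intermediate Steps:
C(J) = 1/(-96 + J)
-C(-307) = -1/(-96 - 307) = -1/(-403) = -1*(-1/403) = 1/403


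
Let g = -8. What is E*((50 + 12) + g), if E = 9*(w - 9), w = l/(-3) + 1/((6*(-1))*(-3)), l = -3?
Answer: -3861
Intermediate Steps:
w = 19/18 (w = -3/(-3) + 1/((6*(-1))*(-3)) = -3*(-⅓) + 1/(-6*(-3)) = 1 + 1/18 = 19/18 ≈ 1.0556)
E = -143/2 (E = 9*(19/18 - 9) = 9*(-143/18) = -143/2 ≈ -71.500)
E*((50 + 12) + g) = -143*((50 + 12) - 8)/2 = -143*(62 - 8)/2 = -143/2*54 = -3861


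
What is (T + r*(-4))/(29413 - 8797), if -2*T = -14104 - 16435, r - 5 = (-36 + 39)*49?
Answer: 29323/41232 ≈ 0.71117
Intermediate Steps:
r = 152 (r = 5 + (-36 + 39)*49 = 5 + 3*49 = 5 + 147 = 152)
T = 30539/2 (T = -(-14104 - 16435)/2 = -½*(-30539) = 30539/2 ≈ 15270.)
(T + r*(-4))/(29413 - 8797) = (30539/2 + 152*(-4))/(29413 - 8797) = (30539/2 - 608)/20616 = (29323/2)*(1/20616) = 29323/41232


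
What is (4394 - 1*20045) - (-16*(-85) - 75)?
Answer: -16936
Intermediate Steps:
(4394 - 1*20045) - (-16*(-85) - 75) = (4394 - 20045) - (1360 - 75) = -15651 - 1*1285 = -15651 - 1285 = -16936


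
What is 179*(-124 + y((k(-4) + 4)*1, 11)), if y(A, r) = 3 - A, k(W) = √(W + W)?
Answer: -22375 - 358*I*√2 ≈ -22375.0 - 506.29*I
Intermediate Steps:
k(W) = √2*√W (k(W) = √(2*W) = √2*√W)
179*(-124 + y((k(-4) + 4)*1, 11)) = 179*(-124 + (3 - (√2*√(-4) + 4))) = 179*(-124 + (3 - (√2*(2*I) + 4))) = 179*(-124 + (3 - (2*I*√2 + 4))) = 179*(-124 + (3 - (4 + 2*I*√2))) = 179*(-124 + (3 + (-4 - 2*I*√2))) = 179*(-124 + (-1 - 2*I*√2)) = 179*(-125 - 2*I*√2) = -22375 - 358*I*√2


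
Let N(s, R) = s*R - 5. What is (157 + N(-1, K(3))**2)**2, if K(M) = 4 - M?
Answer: 37249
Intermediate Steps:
N(s, R) = -5 + R*s (N(s, R) = R*s - 5 = -5 + R*s)
(157 + N(-1, K(3))**2)**2 = (157 + (-5 + (4 - 1*3)*(-1))**2)**2 = (157 + (-5 + (4 - 3)*(-1))**2)**2 = (157 + (-5 + 1*(-1))**2)**2 = (157 + (-5 - 1)**2)**2 = (157 + (-6)**2)**2 = (157 + 36)**2 = 193**2 = 37249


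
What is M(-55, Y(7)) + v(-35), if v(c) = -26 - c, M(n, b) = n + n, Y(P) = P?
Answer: -101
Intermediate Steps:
M(n, b) = 2*n
M(-55, Y(7)) + v(-35) = 2*(-55) + (-26 - 1*(-35)) = -110 + (-26 + 35) = -110 + 9 = -101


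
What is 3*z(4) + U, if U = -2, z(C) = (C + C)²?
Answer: 190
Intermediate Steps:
z(C) = 4*C² (z(C) = (2*C)² = 4*C²)
3*z(4) + U = 3*(4*4²) - 2 = 3*(4*16) - 2 = 3*64 - 2 = 192 - 2 = 190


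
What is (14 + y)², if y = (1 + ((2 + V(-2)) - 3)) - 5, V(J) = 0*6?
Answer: 81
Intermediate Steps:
V(J) = 0
y = -5 (y = (1 + ((2 + 0) - 3)) - 5 = (1 + (2 - 3)) - 5 = (1 - 1) - 5 = 0 - 5 = -5)
(14 + y)² = (14 - 5)² = 9² = 81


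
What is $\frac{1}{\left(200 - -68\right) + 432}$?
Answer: $\frac{1}{700} \approx 0.0014286$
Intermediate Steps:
$\frac{1}{\left(200 - -68\right) + 432} = \frac{1}{\left(200 + 68\right) + 432} = \frac{1}{268 + 432} = \frac{1}{700}$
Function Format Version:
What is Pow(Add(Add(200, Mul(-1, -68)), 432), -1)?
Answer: Rational(1, 700) ≈ 0.0014286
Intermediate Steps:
Pow(Add(Add(200, Mul(-1, -68)), 432), -1) = Pow(Add(Add(200, 68), 432), -1) = Pow(Add(268, 432), -1) = Pow(700, -1) = Rational(1, 700)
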